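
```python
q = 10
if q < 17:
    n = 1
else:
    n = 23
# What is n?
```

Trace:
`q = 10` → q = 10
`if q < 17: ...` → q < 17 is True → n = 1
So n = 1

Answer: 1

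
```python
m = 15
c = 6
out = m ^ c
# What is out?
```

Trace:
`m = 15` → m = 15
`c = 6` → c = 6
`out = m ^ c` → out = 9
So out = 9

Answer: 9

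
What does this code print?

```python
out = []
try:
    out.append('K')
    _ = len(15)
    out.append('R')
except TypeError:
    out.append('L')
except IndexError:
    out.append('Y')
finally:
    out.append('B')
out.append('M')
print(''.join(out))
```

Execution trace: 'K' (try body) → 'L' (except TypeError) → 'B' (finally) → 'M' (after the try/except). Output: KLBM

Answer: KLBM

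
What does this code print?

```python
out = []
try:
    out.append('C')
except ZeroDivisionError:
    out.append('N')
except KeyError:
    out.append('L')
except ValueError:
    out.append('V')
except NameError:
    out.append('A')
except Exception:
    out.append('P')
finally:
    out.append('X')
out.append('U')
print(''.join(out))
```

Execution trace: 'C' (try body, no exception) → 'X' (finally) → 'U' (after the try/except). Output: CXU

Answer: CXU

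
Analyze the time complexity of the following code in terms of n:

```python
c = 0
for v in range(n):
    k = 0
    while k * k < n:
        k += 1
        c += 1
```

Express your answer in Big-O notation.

Each loop level contributes: n × √n. Multiplying the contributions gives O(n√n).

Answer: O(n√n)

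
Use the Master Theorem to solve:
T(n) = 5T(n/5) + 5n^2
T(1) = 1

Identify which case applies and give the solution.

a=5, b=5, f(n)=5n^2. log_5(5) = 1. Since c=2 > 1 and the regularity condition holds (5(n/5)^2 = (5/5^2)n^2 with 5/5^2 < 1), Case 3 applies: T(n) = Θ(f(n)) = O(n^2).

Answer: O(n^2) - Case 3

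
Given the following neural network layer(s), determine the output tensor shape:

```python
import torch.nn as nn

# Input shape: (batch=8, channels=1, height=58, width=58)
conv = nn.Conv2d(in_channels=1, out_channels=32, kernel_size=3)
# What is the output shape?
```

Input: (8, 1, 58, 58) -> Output: (8, 32, 56, 56)

Answer: (8, 32, 56, 56)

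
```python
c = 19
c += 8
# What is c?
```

Trace:
`c = 19` → c = 19
`c += 8` → c = 27
So c = 27

Answer: 27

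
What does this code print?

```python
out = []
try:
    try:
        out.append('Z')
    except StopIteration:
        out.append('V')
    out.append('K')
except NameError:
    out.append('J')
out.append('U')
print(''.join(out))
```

Execution trace: 'Z' (inner try body, no exception) → 'K' (try body, no exception) → 'U' (after the try/except). Output: ZKU

Answer: ZKU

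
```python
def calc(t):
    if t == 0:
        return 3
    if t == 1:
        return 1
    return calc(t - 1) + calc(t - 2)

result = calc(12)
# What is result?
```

Build up from base cases: calc(0)=3, calc(1)=1, calc(2)=4, calc(3)=5, calc(4)=9, calc(5)=14, calc(6)=23, ..., calc(12)=411

Answer: 411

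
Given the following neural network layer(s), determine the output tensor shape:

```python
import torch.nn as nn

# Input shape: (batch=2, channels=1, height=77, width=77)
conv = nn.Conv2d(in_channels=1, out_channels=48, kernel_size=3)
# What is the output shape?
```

Input: (2, 1, 77, 77) -> Output: (2, 48, 75, 75)

Answer: (2, 48, 75, 75)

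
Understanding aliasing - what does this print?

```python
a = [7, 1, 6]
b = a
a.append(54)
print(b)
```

Key concept: basic list aliasing.
Step by step:
`a = [7, 1, 6]` → a = [7, 1, 6]
`b = a` → b = [7, 1, 6] (same object as a)
`a.append(54)` → a = [7, 1, 6, 54] (same object as b); b = [7, 1, 6, 54] (same object as a)
`print(b)` → prints [7, 1, 6, 54]

Answer: [7, 1, 6, 54]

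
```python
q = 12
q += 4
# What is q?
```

Trace:
`q = 12` → q = 12
`q += 4` → q = 16
So q = 16

Answer: 16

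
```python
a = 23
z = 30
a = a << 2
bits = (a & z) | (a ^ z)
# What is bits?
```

Trace:
`a = 23` → a = 23
`z = 30` → z = 30
`a = a << 2` → a = 92
`bits = (a & z) | (a ^ z)` → bits = 94
So bits = 94

Answer: 94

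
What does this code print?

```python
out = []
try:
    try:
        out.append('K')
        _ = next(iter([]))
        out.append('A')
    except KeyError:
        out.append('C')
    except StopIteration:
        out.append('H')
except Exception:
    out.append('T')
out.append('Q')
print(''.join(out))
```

Execution trace: 'K' (inner try body) → 'H' (inner except StopIteration) → 'Q' (after the try/except). Output: KHQ

Answer: KHQ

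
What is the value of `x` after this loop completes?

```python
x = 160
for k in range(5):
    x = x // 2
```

Halve 5 times: 160 // 2^5 = 5
`x` takes the values: 160 → 80 → 40 → 20 → 10 → 5

Answer: 5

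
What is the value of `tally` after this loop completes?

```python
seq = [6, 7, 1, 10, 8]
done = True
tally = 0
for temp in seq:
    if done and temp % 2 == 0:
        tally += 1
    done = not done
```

Count even values at even positions
`tally` takes the values: 0 → 1 → 2

Answer: 2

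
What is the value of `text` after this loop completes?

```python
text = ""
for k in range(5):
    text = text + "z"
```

Repeat 'z' 5 times
`text` takes the values: "" → "z" → "zz" → "zzz" → "zzzz" → "zzzzz"

Answer: "zzzzz"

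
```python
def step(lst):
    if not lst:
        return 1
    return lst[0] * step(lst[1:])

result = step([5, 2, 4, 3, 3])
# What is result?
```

Product over [5, 2, 4, 3, 3] = 5 * 2 * 4 * 3 * 3 = 360

Answer: 360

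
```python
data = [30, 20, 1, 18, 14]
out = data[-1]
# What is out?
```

Trace:
`data = [30, 20, 1, 18, 14]` → data = [30, 20, 1, 18, 14]
`out = data[-1]` → out = 14
So out = 14

Answer: 14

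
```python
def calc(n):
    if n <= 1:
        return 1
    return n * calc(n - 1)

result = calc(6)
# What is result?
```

calc(6) = 6 * 5 * 4 * 3 * 2 * 1 = 720

Answer: 720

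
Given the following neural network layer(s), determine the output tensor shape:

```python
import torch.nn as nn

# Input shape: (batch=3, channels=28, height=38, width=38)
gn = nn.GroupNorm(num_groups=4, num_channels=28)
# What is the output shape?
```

Input: (3, 28, 38, 38) -> Output: (3, 28, 38, 38)

Answer: (3, 28, 38, 38)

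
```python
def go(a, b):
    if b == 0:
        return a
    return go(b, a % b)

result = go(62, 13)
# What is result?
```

go(62, 13) -> go(13, 10) -> go(10, 3) -> go(3, 1) -> go(1, 0) -> 1

Answer: 1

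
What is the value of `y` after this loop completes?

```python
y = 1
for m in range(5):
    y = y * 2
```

Multiply by 2, 5 times: 1 * 2^5 = 32
`y` takes the values: 1 → 2 → 4 → 8 → 16 → 32

Answer: 32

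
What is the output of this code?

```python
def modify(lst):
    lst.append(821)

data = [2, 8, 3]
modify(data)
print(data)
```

Key concept: function modifies passed list.
Step by step:
`data = [2, 8, 3]` → data = [2, 8, 3]
`modify(data)` → data = [2, 8, 3, 821]
`print(data)` → prints [2, 8, 3, 821]

Answer: [2, 8, 3, 821]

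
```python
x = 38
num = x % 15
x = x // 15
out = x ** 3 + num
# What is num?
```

Trace:
`x = 38` → x = 38
`num = x % 15` → num = 8
`x = x // 15` → x = 2
`out = x ** 3 + num` → out = 16
So num = 8

Answer: 8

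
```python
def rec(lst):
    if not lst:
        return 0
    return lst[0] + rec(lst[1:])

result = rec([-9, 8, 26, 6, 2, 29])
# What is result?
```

(-9) + 8 + 26 + 6 + 2 + 29 + 0 = 62

Answer: 62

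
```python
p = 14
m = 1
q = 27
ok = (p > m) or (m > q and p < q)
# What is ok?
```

Trace:
`p = 14` → p = 14
`m = 1` → m = 1
`q = 27` → q = 27
`ok = (p > m) or (m > q and p < q)` → ok = True
So ok = True

Answer: True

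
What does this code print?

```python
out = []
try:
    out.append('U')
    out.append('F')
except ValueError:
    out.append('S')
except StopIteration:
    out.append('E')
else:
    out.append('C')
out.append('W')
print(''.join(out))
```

Execution trace: 'U' (try body) → 'F' (try body, no exception) → 'C' (else) → 'W' (after the try/except). Output: UFCW

Answer: UFCW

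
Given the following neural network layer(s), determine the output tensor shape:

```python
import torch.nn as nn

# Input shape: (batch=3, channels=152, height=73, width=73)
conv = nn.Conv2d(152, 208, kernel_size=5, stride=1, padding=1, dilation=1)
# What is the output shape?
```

Input: (3, 152, 73, 73) -> Output: (3, 208, 71, 71)

Answer: (3, 208, 71, 71)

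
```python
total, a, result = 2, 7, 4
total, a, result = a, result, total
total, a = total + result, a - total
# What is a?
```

Trace:
`total, a, result = 2, 7, 4` → total = 2; a = 7; result = 4
`total, a, result = a, result, total` → total = 7; a = 4; result = 2
`total, a = total + result, a - total` → total = 9; a = -3
So a = -3

Answer: -3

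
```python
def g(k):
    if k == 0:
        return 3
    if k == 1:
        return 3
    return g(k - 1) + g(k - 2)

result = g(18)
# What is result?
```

Build up from base cases: g(0)=3, g(1)=3, g(2)=6, g(3)=9, g(4)=15, g(5)=24, g(6)=39, ..., g(18)=12543

Answer: 12543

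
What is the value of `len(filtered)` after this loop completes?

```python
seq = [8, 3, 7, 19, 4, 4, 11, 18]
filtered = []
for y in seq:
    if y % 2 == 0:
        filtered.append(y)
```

Count even numbers in [8, 3, 7, 19, 4, 4, 11, 18]
`filtered` takes the values: [] → [8] → [8, 4] → [8, 4, 4] → [8, 4, 4, 18]
So `len(filtered)` = 4

Answer: 4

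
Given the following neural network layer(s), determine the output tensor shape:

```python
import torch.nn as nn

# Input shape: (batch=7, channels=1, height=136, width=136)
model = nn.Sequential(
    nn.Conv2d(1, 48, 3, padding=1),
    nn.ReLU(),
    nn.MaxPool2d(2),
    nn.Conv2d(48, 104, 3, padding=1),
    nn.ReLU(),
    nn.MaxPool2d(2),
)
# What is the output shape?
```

Input: (7, 1, 136, 136) -> after first Conv2d: (7, 48, 136, 136) -> after first MaxPool2d: (7, 48, 68, 68) -> after second Conv2d: (7, 104, 68, 68) -> Output: (7, 104, 34, 34)

Answer: (7, 104, 34, 34)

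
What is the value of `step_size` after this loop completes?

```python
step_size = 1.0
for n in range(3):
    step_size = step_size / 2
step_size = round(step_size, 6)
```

Halving LR 3 times: 1 / 2^3
`step_size` takes the values: 1.0 → 0.5 → 0.25 → 0.125

Answer: 0.125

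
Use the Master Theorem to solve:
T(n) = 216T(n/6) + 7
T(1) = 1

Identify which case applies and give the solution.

a=216, b=6, f(n)=7. log_6(216) = 3. Since c=0 < 3, Case 1 applies: T(n) = Θ(n^log_b(a)) = O(n^3).

Answer: O(n^3) - Case 1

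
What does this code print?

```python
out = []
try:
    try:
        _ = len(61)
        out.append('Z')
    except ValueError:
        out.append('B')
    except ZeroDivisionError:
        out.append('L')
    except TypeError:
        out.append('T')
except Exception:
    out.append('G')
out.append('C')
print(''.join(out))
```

Execution trace: 'T' (inner except TypeError) → 'C' (after the try/except). Output: TC

Answer: TC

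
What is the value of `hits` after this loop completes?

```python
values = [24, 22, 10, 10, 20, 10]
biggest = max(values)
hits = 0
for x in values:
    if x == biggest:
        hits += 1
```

Count of max value 24 in [24, 22, 10, 10, 20, 10]
`hits` takes the values: 0 → 1

Answer: 1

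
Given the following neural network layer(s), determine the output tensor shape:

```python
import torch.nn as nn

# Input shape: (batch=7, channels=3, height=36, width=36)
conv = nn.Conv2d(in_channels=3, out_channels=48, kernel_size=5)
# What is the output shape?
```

Input: (7, 3, 36, 36) -> Output: (7, 48, 32, 32)

Answer: (7, 48, 32, 32)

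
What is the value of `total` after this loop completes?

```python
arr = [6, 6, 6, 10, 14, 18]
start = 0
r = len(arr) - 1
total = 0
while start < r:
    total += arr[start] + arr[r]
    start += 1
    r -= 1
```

Sum of pairs from ends
`total` takes the values: 0 → 24 → 44 → 60

Answer: 60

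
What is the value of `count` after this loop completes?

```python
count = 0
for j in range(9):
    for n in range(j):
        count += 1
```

Triangle number: 0+1+2+...+8
`count` takes the values: 0 → 1 → 2 → 3 → 4 → 5 → 6 → 7 → 8 → 9 → 10 → 11 → 12 → 13 → 14 → 15 → 16 → 17 → 18 → 19 → 20 → 21 → 22 → 23 → 24 → 25 → 26 → 27 → 28 → 29 → 30 → 31 → 32 → 33 → 34 → 35 → 36

Answer: 36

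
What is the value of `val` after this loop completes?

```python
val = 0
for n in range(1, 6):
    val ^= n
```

XOR of 1 to 5
`val` takes the values: 0 → 1 → 3 → 0 → 4 → 1

Answer: 1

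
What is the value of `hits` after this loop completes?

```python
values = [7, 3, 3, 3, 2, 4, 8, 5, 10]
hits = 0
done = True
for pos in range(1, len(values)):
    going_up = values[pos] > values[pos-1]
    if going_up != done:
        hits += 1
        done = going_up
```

Count direction changes in [7, 3, 3, 3, 2, 4, 8, 5, 10]
`hits` takes the values: 0 → 1 → 2 → 3 → 4

Answer: 4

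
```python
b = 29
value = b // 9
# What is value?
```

Trace:
`b = 29` → b = 29
`value = b // 9` → value = 3
So value = 3

Answer: 3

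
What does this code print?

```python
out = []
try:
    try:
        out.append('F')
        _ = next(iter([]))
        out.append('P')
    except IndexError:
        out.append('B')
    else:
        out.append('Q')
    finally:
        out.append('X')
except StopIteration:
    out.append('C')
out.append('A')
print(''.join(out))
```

Execution trace: 'F' (try body) → 'X' (finally) → 'C' (outer except StopIteration) → 'A' (after the try/except). Output: FXCA

Answer: FXCA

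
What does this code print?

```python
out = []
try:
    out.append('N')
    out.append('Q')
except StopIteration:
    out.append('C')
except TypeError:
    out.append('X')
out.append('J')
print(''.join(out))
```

Execution trace: 'N' (try body) → 'Q' (try body, no exception) → 'J' (after the try/except). Output: NQJ

Answer: NQJ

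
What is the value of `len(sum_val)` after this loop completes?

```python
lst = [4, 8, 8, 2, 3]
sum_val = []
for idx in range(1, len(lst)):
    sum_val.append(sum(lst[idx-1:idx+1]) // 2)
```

Number of 2-element averages
`sum_val` takes the values: [] → [6] → [6, 8] → [6, 8, 5] → [6, 8, 5, 2]
So `len(sum_val)` = 4

Answer: 4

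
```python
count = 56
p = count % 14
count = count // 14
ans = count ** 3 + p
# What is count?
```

Trace:
`count = 56` → count = 56
`p = count % 14` → p = 0
`count = count // 14` → count = 4
`ans = count ** 3 + p` → ans = 64
So count = 4

Answer: 4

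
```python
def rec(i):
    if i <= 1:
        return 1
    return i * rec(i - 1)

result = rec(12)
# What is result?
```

rec(12) = 12 * 11 * 10 * 9 * 8 * 7 * 6 * 5 * 4 * 3 * 2 * 1 = 479001600

Answer: 479001600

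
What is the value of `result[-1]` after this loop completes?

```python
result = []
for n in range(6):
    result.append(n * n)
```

Last element of squares 0 to 5
`result` takes the values: [] → [0] → [0, 1] → [0, 1, 4] → [0, 1, 4, 9] → [0, 1, 4, 9, 16] → [0, 1, 4, 9, 16, 25]
So `result[-1]` = 25

Answer: 25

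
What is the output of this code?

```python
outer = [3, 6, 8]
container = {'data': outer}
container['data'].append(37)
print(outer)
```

Key concept: dict holds reference to list.
Step by step:
`outer = [3, 6, 8]` → outer = [3, 6, 8]
`container = {'data': outer}` → container = {'data': [3, 6, 8]}
`container['data'].append(37)` → outer = [3, 6, 8, 37]; container = {'data': [3, 6, 8, 37]}
`print(outer)` → prints [3, 6, 8, 37]

Answer: [3, 6, 8, 37]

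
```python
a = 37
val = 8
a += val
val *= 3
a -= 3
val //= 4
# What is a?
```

Trace:
`a = 37` → a = 37
`val = 8` → val = 8
`a += val` → a = 45
`val *= 3` → val = 24
`a -= 3` → a = 42
`val //= 4` → val = 6
So a = 42

Answer: 42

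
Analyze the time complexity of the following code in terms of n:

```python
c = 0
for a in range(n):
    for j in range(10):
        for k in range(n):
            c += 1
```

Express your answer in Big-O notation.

Each loop level contributes: n × 1 × n. Multiplying the contributions gives O(n^2).

Answer: O(n^2)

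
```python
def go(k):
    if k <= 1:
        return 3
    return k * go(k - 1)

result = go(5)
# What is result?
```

go(5) = 5 * 4 * 3 * 2 * 3 = 360

Answer: 360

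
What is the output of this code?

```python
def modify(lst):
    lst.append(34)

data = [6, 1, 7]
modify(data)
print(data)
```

Key concept: function modifies passed list.
Step by step:
`data = [6, 1, 7]` → data = [6, 1, 7]
`modify(data)` → data = [6, 1, 7, 34]
`print(data)` → prints [6, 1, 7, 34]

Answer: [6, 1, 7, 34]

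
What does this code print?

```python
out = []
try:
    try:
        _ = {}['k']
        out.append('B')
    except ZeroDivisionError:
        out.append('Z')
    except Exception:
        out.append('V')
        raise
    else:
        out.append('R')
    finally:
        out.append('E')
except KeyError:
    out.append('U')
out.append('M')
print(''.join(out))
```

Execution trace: 'V' (inner except Exception) → 'E' (inner finally) → 'U' (outer except KeyError) → 'M' (after the try/except). Output: VEUM

Answer: VEUM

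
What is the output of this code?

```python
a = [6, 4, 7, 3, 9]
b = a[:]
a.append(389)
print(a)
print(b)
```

Key concept: slice [:] creates copy.
Step by step:
`a = [6, 4, 7, 3, 9]` → a = [6, 4, 7, 3, 9]
`b = a[:]` → b = [6, 4, 7, 3, 9]
`a.append(389)` → a = [6, 4, 7, 3, 9, 389]
`print(a)` → prints [6, 4, 7, 3, 9, 389]
`print(b)` → prints [6, 4, 7, 3, 9]

Answer:
[6, 4, 7, 3, 9, 389]
[6, 4, 7, 3, 9]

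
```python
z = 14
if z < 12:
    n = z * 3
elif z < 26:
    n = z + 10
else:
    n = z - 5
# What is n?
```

Trace:
`z = 14` → z = 14
`if z < 12: ...` → z < 12 is False, z < 26 is True → n = 24
So n = 24

Answer: 24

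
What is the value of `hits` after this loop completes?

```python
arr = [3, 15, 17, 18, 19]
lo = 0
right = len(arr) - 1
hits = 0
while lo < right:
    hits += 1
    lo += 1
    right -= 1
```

Iterations until pointers meet (list length 5)
`hits` takes the values: 0 → 1 → 2

Answer: 2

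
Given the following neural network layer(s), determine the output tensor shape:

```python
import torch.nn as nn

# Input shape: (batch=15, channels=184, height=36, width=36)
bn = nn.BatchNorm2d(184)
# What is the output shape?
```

Input: (15, 184, 36, 36) -> Output: (15, 184, 36, 36)

Answer: (15, 184, 36, 36)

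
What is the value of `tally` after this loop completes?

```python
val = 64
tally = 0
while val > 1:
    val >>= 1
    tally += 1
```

Count right shifts until 1
`tally` takes the values: 0 → 1 → 2 → 3 → 4 → 5 → 6

Answer: 6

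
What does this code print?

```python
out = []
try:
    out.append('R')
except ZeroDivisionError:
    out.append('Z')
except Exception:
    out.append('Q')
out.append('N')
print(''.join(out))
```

Execution trace: 'R' (try body, no exception) → 'N' (after the try/except). Output: RN

Answer: RN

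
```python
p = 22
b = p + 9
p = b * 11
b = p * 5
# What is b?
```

Trace:
`p = 22` → p = 22
`b = p + 9` → b = 31
`p = b * 11` → p = 341
`b = p * 5` → b = 1705
So b = 1705

Answer: 1705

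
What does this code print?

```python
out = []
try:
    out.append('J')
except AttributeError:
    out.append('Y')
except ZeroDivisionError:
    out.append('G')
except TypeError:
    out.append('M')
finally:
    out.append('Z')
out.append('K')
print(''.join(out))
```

Execution trace: 'J' (try body, no exception) → 'Z' (finally) → 'K' (after the try/except). Output: JZK

Answer: JZK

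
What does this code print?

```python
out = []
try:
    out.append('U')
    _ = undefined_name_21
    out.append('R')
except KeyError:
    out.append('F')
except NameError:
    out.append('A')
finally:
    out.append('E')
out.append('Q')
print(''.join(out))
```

Execution trace: 'U' (try body) → 'A' (except NameError) → 'E' (finally) → 'Q' (after the try/except). Output: UAEQ

Answer: UAEQ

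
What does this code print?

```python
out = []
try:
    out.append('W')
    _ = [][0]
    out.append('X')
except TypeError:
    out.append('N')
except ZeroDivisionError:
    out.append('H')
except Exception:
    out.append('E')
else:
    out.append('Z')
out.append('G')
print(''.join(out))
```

Execution trace: 'W' (try body) → 'E' (except Exception) → 'G' (after the try/except). Output: WEG

Answer: WEG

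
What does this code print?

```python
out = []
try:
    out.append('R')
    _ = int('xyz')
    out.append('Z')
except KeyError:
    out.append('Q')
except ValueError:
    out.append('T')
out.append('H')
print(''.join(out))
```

Execution trace: 'R' (try body) → 'T' (except ValueError) → 'H' (after the try/except). Output: RTH

Answer: RTH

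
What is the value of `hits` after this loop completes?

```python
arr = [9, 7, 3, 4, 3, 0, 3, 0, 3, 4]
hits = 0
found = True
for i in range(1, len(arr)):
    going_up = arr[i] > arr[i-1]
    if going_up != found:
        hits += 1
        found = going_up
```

Count direction changes in [9, 7, 3, 4, 3, 0, 3, 0, 3, 4]
`hits` takes the values: 0 → 1 → 2 → 3 → 4 → 5 → 6

Answer: 6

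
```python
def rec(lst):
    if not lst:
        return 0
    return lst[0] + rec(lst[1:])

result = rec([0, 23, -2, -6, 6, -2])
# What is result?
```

0 + 23 + (-2) + (-6) + 6 + (-2) + 0 = 19

Answer: 19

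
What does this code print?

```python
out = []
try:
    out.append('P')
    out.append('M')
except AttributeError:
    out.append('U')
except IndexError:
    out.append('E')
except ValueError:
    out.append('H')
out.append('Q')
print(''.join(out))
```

Execution trace: 'P' (try body) → 'M' (try body, no exception) → 'Q' (after the try/except). Output: PMQ

Answer: PMQ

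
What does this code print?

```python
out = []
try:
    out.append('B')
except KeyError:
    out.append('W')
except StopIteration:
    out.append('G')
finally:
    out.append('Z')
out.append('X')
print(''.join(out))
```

Execution trace: 'B' (try body, no exception) → 'Z' (finally) → 'X' (after the try/except). Output: BZX

Answer: BZX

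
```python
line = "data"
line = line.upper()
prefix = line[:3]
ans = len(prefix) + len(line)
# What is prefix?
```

Trace:
`line = "data"` → line = 'data'
`line = line.upper()` → line = 'DATA'
`prefix = line[:3]` → prefix = 'DAT'
`ans = len(prefix) + len(line)` → ans = 7
So prefix = 'DAT'

Answer: 'DAT'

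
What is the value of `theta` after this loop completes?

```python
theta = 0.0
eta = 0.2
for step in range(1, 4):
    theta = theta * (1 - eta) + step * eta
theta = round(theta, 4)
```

Moving average with lr=0.2
`theta` takes the values: 0.0 → 0.2 → 0.56 → 1.048

Answer: 1.048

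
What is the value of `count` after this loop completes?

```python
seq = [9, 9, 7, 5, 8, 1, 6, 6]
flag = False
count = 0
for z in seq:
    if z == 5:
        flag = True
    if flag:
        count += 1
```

Count elements after first 5 in [9, 9, 7, 5, 8, 1, 6, 6]
`count` takes the values: 0 → 1 → 2 → 3 → 4 → 5

Answer: 5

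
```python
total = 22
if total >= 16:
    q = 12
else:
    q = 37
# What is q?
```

Trace:
`total = 22` → total = 22
`if total >= 16: ...` → total >= 16 is True → q = 12
So q = 12

Answer: 12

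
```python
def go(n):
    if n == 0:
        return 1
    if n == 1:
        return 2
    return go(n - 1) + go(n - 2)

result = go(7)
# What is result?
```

Build up from base cases: go(0)=1, go(1)=2, go(2)=3, go(3)=5, go(4)=8, go(5)=13, go(6)=21, ..., go(7)=34

Answer: 34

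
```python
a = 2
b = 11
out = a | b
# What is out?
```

Trace:
`a = 2` → a = 2
`b = 11` → b = 11
`out = a | b` → out = 11
So out = 11

Answer: 11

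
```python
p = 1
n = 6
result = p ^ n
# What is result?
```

Trace:
`p = 1` → p = 1
`n = 6` → n = 6
`result = p ^ n` → result = 7
So result = 7

Answer: 7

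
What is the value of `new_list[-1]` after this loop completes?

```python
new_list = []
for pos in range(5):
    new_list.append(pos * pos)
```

Last element of squares 0 to 4
`new_list` takes the values: [] → [0] → [0, 1] → [0, 1, 4] → [0, 1, 4, 9] → [0, 1, 4, 9, 16]
So `new_list[-1]` = 16

Answer: 16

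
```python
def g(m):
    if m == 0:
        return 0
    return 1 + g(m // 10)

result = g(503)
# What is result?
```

Count of digits of 503: 3

Answer: 3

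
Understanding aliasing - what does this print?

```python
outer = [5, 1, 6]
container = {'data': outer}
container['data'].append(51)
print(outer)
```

Key concept: dict holds reference to list.
Step by step:
`outer = [5, 1, 6]` → outer = [5, 1, 6]
`container = {'data': outer}` → container = {'data': [5, 1, 6]}
`container['data'].append(51)` → outer = [5, 1, 6, 51]; container = {'data': [5, 1, 6, 51]}
`print(outer)` → prints [5, 1, 6, 51]

Answer: [5, 1, 6, 51]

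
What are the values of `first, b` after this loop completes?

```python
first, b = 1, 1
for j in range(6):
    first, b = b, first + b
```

Fibonacci: after 6 iterations
`first, b` takes the values: (1, 1) → (1, 2) → (2, 3) → (3, 5) → (5, 8) → (8, 13) → (13, 21)

Answer: 13, 21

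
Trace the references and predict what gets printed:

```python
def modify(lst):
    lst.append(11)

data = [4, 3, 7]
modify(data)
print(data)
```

Key concept: function modifies passed list.
Step by step:
`data = [4, 3, 7]` → data = [4, 3, 7]
`modify(data)` → data = [4, 3, 7, 11]
`print(data)` → prints [4, 3, 7, 11]

Answer: [4, 3, 7, 11]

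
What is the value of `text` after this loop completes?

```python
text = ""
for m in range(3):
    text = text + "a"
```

Repeat 'a' 3 times
`text` takes the values: "" → "a" → "aa" → "aaa"

Answer: "aaa"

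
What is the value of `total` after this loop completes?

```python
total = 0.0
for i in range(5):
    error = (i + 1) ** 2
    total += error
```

Sum of squared losses 1² + 2² + ... + 5²
`total` takes the values: 0.0 → 1.0 → 5.0 → 14.0 → 30.0 → 55.0

Answer: 55.0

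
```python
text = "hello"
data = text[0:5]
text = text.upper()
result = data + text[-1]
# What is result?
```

Trace:
`text = "hello"` → text = 'hello'
`data = text[0:5]` → data = 'hello'
`text = text.upper()` → text = 'HELLO'
`result = data + text[-1]` → result = 'helloO'
So result = 'helloO'

Answer: 'helloO'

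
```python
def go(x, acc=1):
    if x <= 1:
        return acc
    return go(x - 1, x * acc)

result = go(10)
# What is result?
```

Accumulator trace (n, acc): (10, 1) -> (9, 10) -> (8, 90) -> (7, 720) -> (6, 5040) -> (5, 30240) -> (4, 151200) -> (3, 604800) -> (2, 1814400) -> (1, 3628800) -> return 3628800

Answer: 3628800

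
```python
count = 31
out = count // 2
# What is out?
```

Trace:
`count = 31` → count = 31
`out = count // 2` → out = 15
So out = 15

Answer: 15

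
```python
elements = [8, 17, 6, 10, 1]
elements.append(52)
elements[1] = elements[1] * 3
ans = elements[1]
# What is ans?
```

Trace:
`elements = [8, 17, 6, 10, 1]` → elements = [8, 17, 6, 10, 1]
`elements.append(52)` → elements = [8, 17, 6, 10, 1, 52]
`elements[1] = elements[1] * 3` → elements = [8, 51, 6, 10, 1, 52]
`ans = elements[1]` → ans = 51
So ans = 51

Answer: 51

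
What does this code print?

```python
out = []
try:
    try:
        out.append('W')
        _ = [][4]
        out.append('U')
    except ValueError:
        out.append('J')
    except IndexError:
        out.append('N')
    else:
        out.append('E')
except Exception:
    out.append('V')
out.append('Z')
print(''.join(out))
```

Execution trace: 'W' (inner try body) → 'N' (inner except IndexError) → 'Z' (after the try/except). Output: WNZ

Answer: WNZ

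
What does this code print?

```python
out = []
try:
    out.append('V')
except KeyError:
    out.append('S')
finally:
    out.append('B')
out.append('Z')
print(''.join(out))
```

Execution trace: 'V' (try body, no exception) → 'B' (finally) → 'Z' (after the try/except). Output: VBZ

Answer: VBZ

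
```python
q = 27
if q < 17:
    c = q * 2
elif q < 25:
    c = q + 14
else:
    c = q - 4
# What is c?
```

Trace:
`q = 27` → q = 27
`if q < 17: ...` → q < 17 is False, q < 25 is False, take else branch → c = 23
So c = 23

Answer: 23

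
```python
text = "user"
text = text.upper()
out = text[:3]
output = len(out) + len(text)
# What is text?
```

Trace:
`text = "user"` → text = 'user'
`text = text.upper()` → text = 'USER'
`out = text[:3]` → out = 'USE'
`output = len(out) + len(text)` → output = 7
So text = 'USER'

Answer: 'USER'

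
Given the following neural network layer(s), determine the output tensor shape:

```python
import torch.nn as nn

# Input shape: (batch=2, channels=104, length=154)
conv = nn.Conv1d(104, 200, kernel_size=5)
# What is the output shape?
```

Input: (2, 104, 154) -> Output: (2, 200, 150)

Answer: (2, 200, 150)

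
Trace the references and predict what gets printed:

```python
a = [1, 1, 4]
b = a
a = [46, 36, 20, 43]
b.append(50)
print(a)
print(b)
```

Key concept: rebinding vs mutation: a is rebound to a new list, b still points at the original.
Step by step:
`a = [1, 1, 4]` → a = [1, 1, 4]
`b = a` → b = [1, 1, 4] (same object as a)
`a = [46, 36, 20, 43]` → a = [46, 36, 20, 43]
`b.append(50)` → b = [1, 1, 4, 50]
`print(a)` → prints [46, 36, 20, 43]
`print(b)` → prints [1, 1, 4, 50]

Answer:
[46, 36, 20, 43]
[1, 1, 4, 50]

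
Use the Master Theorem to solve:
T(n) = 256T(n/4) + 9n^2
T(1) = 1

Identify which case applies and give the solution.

a=256, b=4, f(n)=9n^2. log_4(256) = 4. Since c=2 < 4, Case 1 applies: T(n) = Θ(n^log_b(a)) = O(n^4).

Answer: O(n^4) - Case 1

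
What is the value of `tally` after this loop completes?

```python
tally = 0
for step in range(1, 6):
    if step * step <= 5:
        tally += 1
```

Count numbers where step² ≤ 5
`tally` takes the values: 0 → 1 → 2

Answer: 2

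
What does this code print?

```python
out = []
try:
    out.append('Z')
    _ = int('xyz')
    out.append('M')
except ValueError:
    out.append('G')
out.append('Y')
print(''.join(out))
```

Execution trace: 'Z' (try body) → 'G' (except ValueError) → 'Y' (after the try/except). Output: ZGY

Answer: ZGY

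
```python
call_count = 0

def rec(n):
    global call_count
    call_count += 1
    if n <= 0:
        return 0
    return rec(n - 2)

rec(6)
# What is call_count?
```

Linear recursion stepping by 2: 4 calls from n=6 down to ≤0.

Answer: 4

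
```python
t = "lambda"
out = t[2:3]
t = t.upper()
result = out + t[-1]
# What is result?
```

Trace:
`t = "lambda"` → t = 'lambda'
`out = t[2:3]` → out = 'm'
`t = t.upper()` → t = 'LAMBDA'
`result = out + t[-1]` → result = 'mA'
So result = 'mA'

Answer: 'mA'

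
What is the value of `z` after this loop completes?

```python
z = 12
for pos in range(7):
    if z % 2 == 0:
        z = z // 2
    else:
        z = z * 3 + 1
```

Collatz-style transformation from 12
`z` takes the values: 12 → 6 → 3 → 10 → 5 → 16 → 8 → 4

Answer: 4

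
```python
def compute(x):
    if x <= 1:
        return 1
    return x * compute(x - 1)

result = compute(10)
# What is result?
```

compute(10) = 10 * 9 * 8 * 7 * 6 * 5 * 4 * 3 * 2 * 1 = 3628800

Answer: 3628800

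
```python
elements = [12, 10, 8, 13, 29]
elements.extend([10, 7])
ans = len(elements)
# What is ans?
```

Trace:
`elements = [12, 10, 8, 13, 29]` → elements = [12, 10, 8, 13, 29]
`elements.extend([10, 7])` → elements = [12, 10, 8, 13, 29, 10, 7]
`ans = len(elements)` → ans = 7
So ans = 7

Answer: 7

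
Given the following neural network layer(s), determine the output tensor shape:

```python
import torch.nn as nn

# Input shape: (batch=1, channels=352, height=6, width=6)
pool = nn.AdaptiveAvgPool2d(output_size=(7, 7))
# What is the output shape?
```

Input: (1, 352, 6, 6) -> Output: (1, 352, 7, 7)

Answer: (1, 352, 7, 7)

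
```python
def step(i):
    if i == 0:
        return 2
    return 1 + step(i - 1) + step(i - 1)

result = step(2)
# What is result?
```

step(i) = 1 + 2·step(i-1), step(0)=2. Closed form: (2+1)·2^2 - 1 = 11.

Answer: 11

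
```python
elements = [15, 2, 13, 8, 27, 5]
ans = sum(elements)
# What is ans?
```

Trace:
`elements = [15, 2, 13, 8, 27, 5]` → elements = [15, 2, 13, 8, 27, 5]
`ans = sum(elements)` → ans = 70
So ans = 70

Answer: 70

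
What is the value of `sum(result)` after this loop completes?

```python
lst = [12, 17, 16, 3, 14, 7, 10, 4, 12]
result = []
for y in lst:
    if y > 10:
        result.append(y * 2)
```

Sum of doubled values > 10
`result` takes the values: [] → [24] → [24, 34] → [24, 34, 32] → [24, 34, 32, 28] → [24, 34, 32, 28, 24]
So `sum(result)` = 142

Answer: 142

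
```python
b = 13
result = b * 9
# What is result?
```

Trace:
`b = 13` → b = 13
`result = b * 9` → result = 117
So result = 117

Answer: 117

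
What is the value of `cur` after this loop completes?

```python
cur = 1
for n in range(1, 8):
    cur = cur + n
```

Start at 1, add 1 through 7
`cur` takes the values: 1 → 2 → 4 → 7 → 11 → 16 → 22 → 29

Answer: 29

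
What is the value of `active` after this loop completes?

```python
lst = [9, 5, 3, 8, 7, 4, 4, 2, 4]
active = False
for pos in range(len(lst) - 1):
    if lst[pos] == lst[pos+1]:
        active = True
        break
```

Check consecutive duplicates in [9, 5, 3, 8, 7, 4, 4, 2, 4]
`active` takes the values: False → True

Answer: True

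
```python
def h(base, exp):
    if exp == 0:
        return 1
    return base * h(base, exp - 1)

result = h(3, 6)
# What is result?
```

h(3, 6) = 3 * 3 * 3 * 3 * 3 * 3 = 729

Answer: 729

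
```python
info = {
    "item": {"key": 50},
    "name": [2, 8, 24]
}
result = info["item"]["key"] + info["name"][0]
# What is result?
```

Trace:
`info = { ...` → info = {'item': {'key': 50}, 'name': [2, 8, 24]}
`result = info["item"]["key"] + info["name"][0]` → result = 52
So result = 52

Answer: 52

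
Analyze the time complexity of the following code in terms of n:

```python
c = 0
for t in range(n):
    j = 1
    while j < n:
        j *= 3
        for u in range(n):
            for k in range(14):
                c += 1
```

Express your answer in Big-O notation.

Each loop level contributes: n × log n × n × 1. Multiplying the contributions gives O(n^2 log n).

Answer: O(n^2 log n)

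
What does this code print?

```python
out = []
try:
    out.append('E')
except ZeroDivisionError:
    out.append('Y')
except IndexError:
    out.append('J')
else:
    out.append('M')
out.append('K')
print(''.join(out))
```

Execution trace: 'E' (try body, no exception) → 'M' (else) → 'K' (after the try/except). Output: EMK

Answer: EMK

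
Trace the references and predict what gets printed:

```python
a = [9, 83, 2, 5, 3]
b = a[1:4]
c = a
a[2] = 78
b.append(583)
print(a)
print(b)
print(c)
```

Key concept: slice vs alias.
Step by step:
`a = [9, 83, 2, 5, 3]` → a = [9, 83, 2, 5, 3]
`b = a[1:4]` → b = [83, 2, 5]
`c = a` → c = [9, 83, 2, 5, 3] (same object as a)
`a[2] = 78` → a = [9, 83, 78, 5, 3] (same object as c); c = [9, 83, 78, 5, 3] (same object as a)
`b.append(583)` → b = [83, 2, 5, 583]
`print(a)` → prints [9, 83, 78, 5, 3]
`print(b)` → prints [83, 2, 5, 583]
`print(c)` → prints [9, 83, 78, 5, 3]

Answer:
[9, 83, 78, 5, 3]
[83, 2, 5, 583]
[9, 83, 78, 5, 3]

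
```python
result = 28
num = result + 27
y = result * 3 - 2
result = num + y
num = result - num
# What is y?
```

Trace:
`result = 28` → result = 28
`num = result + 27` → num = 55
`y = result * 3 - 2` → y = 82
`result = num + y` → result = 137
`num = result - num` → num = 82
So y = 82

Answer: 82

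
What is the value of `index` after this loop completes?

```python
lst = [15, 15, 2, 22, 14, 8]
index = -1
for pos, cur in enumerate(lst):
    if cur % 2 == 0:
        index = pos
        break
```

First even number index in [15, 15, 2, 22, 14, 8]
`index` takes the values: -1 → 2

Answer: 2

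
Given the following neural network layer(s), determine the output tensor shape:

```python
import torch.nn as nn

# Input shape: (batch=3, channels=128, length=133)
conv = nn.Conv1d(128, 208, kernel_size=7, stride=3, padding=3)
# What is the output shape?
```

Input: (3, 128, 133) -> Output: (3, 208, 45)

Answer: (3, 208, 45)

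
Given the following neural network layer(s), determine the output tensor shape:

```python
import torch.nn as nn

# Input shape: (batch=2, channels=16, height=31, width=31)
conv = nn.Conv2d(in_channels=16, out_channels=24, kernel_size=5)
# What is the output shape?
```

Input: (2, 16, 31, 31) -> Output: (2, 24, 27, 27)

Answer: (2, 24, 27, 27)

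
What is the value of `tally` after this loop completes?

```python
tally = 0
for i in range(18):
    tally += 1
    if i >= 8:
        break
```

Loop breaks when i reaches 8, tally is 9
`tally` takes the values: 0 → 1 → 2 → 3 → 4 → 5 → 6 → 7 → 8 → 9

Answer: 9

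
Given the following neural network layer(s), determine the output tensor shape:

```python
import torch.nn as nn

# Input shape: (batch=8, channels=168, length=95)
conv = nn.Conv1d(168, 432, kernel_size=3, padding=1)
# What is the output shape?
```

Input: (8, 168, 95) -> Output: (8, 432, 95)

Answer: (8, 432, 95)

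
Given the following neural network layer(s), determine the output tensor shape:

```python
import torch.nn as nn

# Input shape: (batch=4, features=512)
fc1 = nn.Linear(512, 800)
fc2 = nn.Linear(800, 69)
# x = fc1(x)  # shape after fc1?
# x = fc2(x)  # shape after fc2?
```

Input: (4, 512) -> after fc1: (4, 800) -> Output: (4, 69)

Answer: (4, 69)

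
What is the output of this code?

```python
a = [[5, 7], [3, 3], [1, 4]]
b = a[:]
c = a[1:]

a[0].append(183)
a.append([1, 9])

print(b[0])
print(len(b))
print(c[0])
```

Key concept: slice with nested mutation.
Step by step:
`a = [[5, 7], [3, 3], [1, 4]]` → a = [[5, 7], [3, 3], [1, 4]]
`b = a[:]` → b = [[5, 7], [3, 3], [1, 4]]
`c = a[1:]` → c = [[3, 3], [1, 4]]
`a[0].append(183)` → a = [[5, 7, 183], [3, 3], [1, 4]]; b = [[5, 7, 183], [3, 3], [1, 4]]
`a.append([1, 9])` → a = [[5, 7, 183], [3, 3], [1, 4], [1, 9]]
`print(b[0])` → prints [5, 7, 183]
`print(len(b))` → prints 3
`print(c[0])` → prints [3, 3]

Answer:
[5, 7, 183]
3
[3, 3]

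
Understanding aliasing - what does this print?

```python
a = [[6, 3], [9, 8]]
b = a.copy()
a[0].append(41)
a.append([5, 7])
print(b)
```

Key concept: shallow copy with nested lists.
Step by step:
`a = [[6, 3], [9, 8]]` → a = [[6, 3], [9, 8]]
`b = a.copy()` → b = [[6, 3], [9, 8]]
`a[0].append(41)` → a = [[6, 3, 41], [9, 8]]; b = [[6, 3, 41], [9, 8]]
`a.append([5, 7])` → a = [[6, 3, 41], [9, 8], [5, 7]]
`print(b)` → prints [[6, 3, 41], [9, 8]]

Answer: [[6, 3, 41], [9, 8]]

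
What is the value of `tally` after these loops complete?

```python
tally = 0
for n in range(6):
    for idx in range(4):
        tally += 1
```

6 * 4 = 24
`tally` takes the values: 0 → 1 → 2 → 3 → 4 → 5 → 6 → 7 → 8 → 9 → 10 → 11 → 12 → 13 → 14 → 15 → 16 → 17 → 18 → 19 → 20 → 21 → 22 → 23 → 24

Answer: 24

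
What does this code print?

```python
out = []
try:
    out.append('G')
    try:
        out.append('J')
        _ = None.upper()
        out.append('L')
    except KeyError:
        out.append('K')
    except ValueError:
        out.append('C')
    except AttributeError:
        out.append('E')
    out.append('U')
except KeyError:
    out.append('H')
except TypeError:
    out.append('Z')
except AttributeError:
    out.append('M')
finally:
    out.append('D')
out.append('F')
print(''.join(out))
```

Execution trace: 'G' (try body) → 'J' (inner try body) → 'E' (inner except AttributeError) → 'U' (try body, no exception) → 'D' (finally) → 'F' (after the try/except). Output: GJEUDF

Answer: GJEUDF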